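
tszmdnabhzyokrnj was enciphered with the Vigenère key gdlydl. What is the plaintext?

Repeat the key across the ciphertext: gdlydlgdlydlgdly
t(19)−g(6): 13 → n
s(18)−d(3): 15 → p
z(25)−l(11): 14 → o
m(12)−y(24): -12≡14 → o
d(3)−d(3): 0 → a
n(13)−l(11): 2 → c
a(0)−g(6): -6≡20 → u
b(1)−d(3): -2≡24 → y
h(7)−l(11): -4≡22 → w
z(25)−y(24): 1 → b
y(24)−d(3): 21 → v
o(14)−l(11): 3 → d
k(10)−g(6): 4 → e
r(17)−d(3): 14 → o
n(13)−l(11): 2 → c
j(9)−y(24): -15≡11 → l

npooacuywbvdeocl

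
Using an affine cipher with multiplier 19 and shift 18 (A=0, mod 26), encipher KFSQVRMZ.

AJWKBDMZ

K(10): 19·10+18=208≡0 → A
F(5): 19·5+18=113≡9 → J
S(18): 19·18+18=360≡22 → W
Q(16): 19·16+18=322≡10 → K
V(21): 19·21+18=417≡1 → B
R(17): 19·17+18=341≡3 → D
M(12): 19·12+18=246≡12 → M
Z(25): 19·25+18=493≡25 → Z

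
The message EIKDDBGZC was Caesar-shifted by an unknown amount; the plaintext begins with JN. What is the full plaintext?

JNPIIGLEH

From the crib: E(4)−J(9)=-5≡21, so the shift is 21.
Subtract 21 from each ciphertext letter:
E(4): 4−21=-17≡9 → J
I(8): 8−21=-13≡13 → N
K(10): 10−21=-11≡15 → P
D(3): 3−21=-18≡8 → I
D(3): 3−21=-18≡8 → I
B(1): 1−21=-20≡6 → G
G(6): 6−21=-15≡11 → L
Z(25): 25−21=4 → E
C(2): 2−21=-19≡7 → H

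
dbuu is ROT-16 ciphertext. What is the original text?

d(3): 3−16=-13≡13 → n
b(1): 1−16=-15≡11 → l
u(20): 20−16=4 → e
u(20): 20−16=4 → e

nlee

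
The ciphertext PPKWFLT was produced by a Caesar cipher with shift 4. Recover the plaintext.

P(15): 15−4=11 → L
P(15): 15−4=11 → L
K(10): 10−4=6 → G
W(22): 22−4=18 → S
F(5): 5−4=1 → B
L(11): 11−4=7 → H
T(19): 19−4=15 → P

LLGSBHP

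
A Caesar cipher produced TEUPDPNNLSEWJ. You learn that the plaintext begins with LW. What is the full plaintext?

LWMHVHFFDKWOB

From the crib: T(19)−L(11)=8, so the shift is 8.
Subtract 8 from each ciphertext letter:
T(19): 19−8=11 → L
E(4): 4−8=-4≡22 → W
U(20): 20−8=12 → M
P(15): 15−8=7 → H
D(3): 3−8=-5≡21 → V
P(15): 15−8=7 → H
N(13): 13−8=5 → F
N(13): 13−8=5 → F
L(11): 11−8=3 → D
S(18): 18−8=10 → K
E(4): 4−8=-4≡22 → W
W(22): 22−8=14 → O
J(9): 9−8=1 → B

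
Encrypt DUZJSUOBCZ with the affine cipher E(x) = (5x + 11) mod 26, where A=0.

D(3): 5·3+11=26≡0 → A
U(20): 5·20+11=111≡7 → H
Z(25): 5·25+11=136≡6 → G
J(9): 5·9+11=56≡4 → E
S(18): 5·18+11=101≡23 → X
U(20): 5·20+11=111≡7 → H
O(14): 5·14+11=81≡3 → D
B(1): 5·1+11=16 → Q
C(2): 5·2+11=21 → V
Z(25): 5·25+11=136≡6 → G

AHGEXHDQVG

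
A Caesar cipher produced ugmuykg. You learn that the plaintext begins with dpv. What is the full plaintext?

dpvdhtp

From the crib: u(20)−d(3)=17, so the shift is 17.
Subtract 17 from each ciphertext letter:
u(20): 20−17=3 → d
g(6): 6−17=-11≡15 → p
m(12): 12−17=-5≡21 → v
u(20): 20−17=3 → d
y(24): 24−17=7 → h
k(10): 10−17=-7≡19 → t
g(6): 6−17=-11≡15 → p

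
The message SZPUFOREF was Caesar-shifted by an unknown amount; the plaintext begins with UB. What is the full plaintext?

UBRWHQTGH

From the crib: S(18)−U(20)=-2≡24, so the shift is 24.
Subtract 24 from each ciphertext letter:
S(18): 18−24=-6≡20 → U
Z(25): 25−24=1 → B
P(15): 15−24=-9≡17 → R
U(20): 20−24=-4≡22 → W
F(5): 5−24=-19≡7 → H
O(14): 14−24=-10≡16 → Q
R(17): 17−24=-7≡19 → T
E(4): 4−24=-20≡6 → G
F(5): 5−24=-19≡7 → H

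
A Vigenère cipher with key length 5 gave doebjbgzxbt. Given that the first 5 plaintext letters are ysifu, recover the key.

Subtract each crib letter from the matching ciphertext letter (mod 26):
d(3)−y(24)=-21≡5 → f
o(14)−s(18)=-4≡22 → w
e(4)−i(8)=-4≡22 → w
b(1)−f(5)=-4≡22 → w
j(9)−u(20)=-11≡15 → p

fwwwp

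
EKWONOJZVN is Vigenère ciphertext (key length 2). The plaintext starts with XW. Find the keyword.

HO

Subtract each crib letter from the matching ciphertext letter (mod 26):
E(4)−X(23)=-19≡7 → H
K(10)−W(22)=-12≡14 → O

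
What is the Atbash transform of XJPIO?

X(23) → C(2)
J(9) → Q(16)
P(15) → K(10)
I(8) → R(17)
O(14) → L(11)

CQKRL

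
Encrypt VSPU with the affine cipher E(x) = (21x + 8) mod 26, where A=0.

HWLM

V(21): 21·21+8=449≡7 → H
S(18): 21·18+8=386≡22 → W
P(15): 21·15+8=323≡11 → L
U(20): 21·20+8=428≡12 → M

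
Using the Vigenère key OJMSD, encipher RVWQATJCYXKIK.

Repeat the key across the message: OJMSDOJMSDOJM
R(17)+O(14): 31≡5 → F
V(21)+J(9): 30≡4 → E
W(22)+M(12): 34≡8 → I
Q(16)+S(18): 34≡8 → I
A(0)+D(3): 3 → D
T(19)+O(14): 33≡7 → H
J(9)+J(9): 18 → S
C(2)+M(12): 14 → O
Y(24)+S(18): 42≡16 → Q
X(23)+D(3): 26≡0 → A
K(10)+O(14): 24 → Y
I(8)+J(9): 17 → R
K(10)+M(12): 22 → W

FEIIDHSOQAYRW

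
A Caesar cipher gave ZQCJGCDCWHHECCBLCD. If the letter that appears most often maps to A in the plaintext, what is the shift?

2

The most frequent ciphertext letter is C (appears 6 times).
C is position 2; A is position 0.
Shift = 2.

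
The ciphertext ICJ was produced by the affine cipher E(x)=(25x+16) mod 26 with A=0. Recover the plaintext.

IOH

The inverse of 25 mod 26 is 25, since 25·25=625≡1. Apply D(y)=25·(y−16) mod 26:
I(8): 25·(8−16)=-200≡8 → I
C(2): 25·(2−16)=-350≡14 → O
J(9): 25·(9−16)=-175≡7 → H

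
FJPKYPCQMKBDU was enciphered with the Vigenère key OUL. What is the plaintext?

Repeat the key across the ciphertext: OULOULOULOULO
F(5)−O(14): -9≡17 → R
J(9)−U(20): -11≡15 → P
P(15)−L(11): 4 → E
K(10)−O(14): -4≡22 → W
Y(24)−U(20): 4 → E
P(15)−L(11): 4 → E
C(2)−O(14): -12≡14 → O
Q(16)−U(20): -4≡22 → W
M(12)−L(11): 1 → B
K(10)−O(14): -4≡22 → W
B(1)−U(20): -19≡7 → H
D(3)−L(11): -8≡18 → S
U(20)−O(14): 6 → G

RPEWEEOWBWHSG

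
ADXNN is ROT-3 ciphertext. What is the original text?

A(0): 0−3=-3≡23 → X
D(3): 3−3=0 → A
X(23): 23−3=20 → U
N(13): 13−3=10 → K
N(13): 13−3=10 → K

XAUKK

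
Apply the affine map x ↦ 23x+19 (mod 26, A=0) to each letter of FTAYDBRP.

EOTZKQUA

F(5): 23·5+19=134≡4 → E
T(19): 23·19+19=456≡14 → O
A(0): 23·0+19=19 → T
Y(24): 23·24+19=571≡25 → Z
D(3): 23·3+19=88≡10 → K
B(1): 23·1+19=42≡16 → Q
R(17): 23·17+19=410≡20 → U
P(15): 23·15+19=364≡0 → A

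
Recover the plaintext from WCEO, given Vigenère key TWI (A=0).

DGWV

Repeat the key across the ciphertext: TWIT
W(22)−T(19): 3 → D
C(2)−W(22): -20≡6 → G
E(4)−I(8): -4≡22 → W
O(14)−T(19): -5≡21 → V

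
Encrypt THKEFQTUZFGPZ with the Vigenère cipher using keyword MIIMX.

Repeat the key across the message: MIIMXMIIMXMII
T(19)+M(12): 31≡5 → F
H(7)+I(8): 15 → P
K(10)+I(8): 18 → S
E(4)+M(12): 16 → Q
F(5)+X(23): 28≡2 → C
Q(16)+M(12): 28≡2 → C
T(19)+I(8): 27≡1 → B
U(20)+I(8): 28≡2 → C
Z(25)+M(12): 37≡11 → L
F(5)+X(23): 28≡2 → C
G(6)+M(12): 18 → S
P(15)+I(8): 23 → X
Z(25)+I(8): 33≡7 → H

FPSQCCBCLCSXH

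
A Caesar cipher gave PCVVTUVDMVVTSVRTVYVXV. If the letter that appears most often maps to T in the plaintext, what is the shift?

2

The most frequent ciphertext letter is V (appears 9 times).
V is position 21; T is position 19.
Shift = 2.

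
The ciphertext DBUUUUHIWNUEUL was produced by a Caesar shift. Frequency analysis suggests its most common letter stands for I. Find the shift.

The most frequent ciphertext letter is U (appears 6 times).
U is position 20; I is position 8.
Shift = 12.

12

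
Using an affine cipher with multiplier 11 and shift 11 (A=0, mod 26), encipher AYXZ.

LPEA

A(0): 11·0+11=11 → L
Y(24): 11·24+11=275≡15 → P
X(23): 11·23+11=264≡4 → E
Z(25): 11·25+11=286≡0 → A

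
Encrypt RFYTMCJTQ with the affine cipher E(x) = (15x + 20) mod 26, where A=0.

R(17): 15·17+20=275≡15 → P
F(5): 15·5+20=95≡17 → R
Y(24): 15·24+20=380≡16 → Q
T(19): 15·19+20=305≡19 → T
M(12): 15·12+20=200≡18 → S
C(2): 15·2+20=50≡24 → Y
J(9): 15·9+20=155≡25 → Z
T(19): 15·19+20=305≡19 → T
Q(16): 15·16+20=260≡0 → A

PRQTSYZTA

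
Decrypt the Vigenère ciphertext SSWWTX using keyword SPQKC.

ADGMRF

Repeat the key across the ciphertext: SPQKCS
S(18)−S(18): 0 → A
S(18)−P(15): 3 → D
W(22)−Q(16): 6 → G
W(22)−K(10): 12 → M
T(19)−C(2): 17 → R
X(23)−S(18): 5 → F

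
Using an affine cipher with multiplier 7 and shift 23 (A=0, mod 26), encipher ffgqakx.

f(5): 7·5+23=58≡6 → g
f(5): 7·5+23=58≡6 → g
g(6): 7·6+23=65≡13 → n
q(16): 7·16+23=135≡5 → f
a(0): 7·0+23=23 → x
k(10): 7·10+23=93≡15 → p
x(23): 7·23+23=184≡2 → c

ggnfxpc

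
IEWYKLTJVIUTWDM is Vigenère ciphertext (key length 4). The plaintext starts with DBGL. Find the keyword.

FDQN

Subtract each crib letter from the matching ciphertext letter (mod 26):
I(8)−D(3)=5 → F
E(4)−B(1)=3 → D
W(22)−G(6)=16 → Q
Y(24)−L(11)=13 → N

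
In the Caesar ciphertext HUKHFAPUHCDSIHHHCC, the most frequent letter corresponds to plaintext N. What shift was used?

20

The most frequent ciphertext letter is H (appears 6 times).
H is position 7; N is position 13.
Shift = -6≡20.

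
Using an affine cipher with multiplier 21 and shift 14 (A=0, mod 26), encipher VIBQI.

V(21): 21·21+14=455≡13 → N
I(8): 21·8+14=182≡0 → A
B(1): 21·1+14=35≡9 → J
Q(16): 21·16+14=350≡12 → M
I(8): 21·8+14=182≡0 → A

NAJMA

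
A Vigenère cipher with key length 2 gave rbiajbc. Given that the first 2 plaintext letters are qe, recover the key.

bx

Subtract each crib letter from the matching ciphertext letter (mod 26):
r(17)−q(16)=1 → b
b(1)−e(4)=-3≡23 → x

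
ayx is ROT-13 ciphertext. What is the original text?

a(0): 0−13=-13≡13 → n
y(24): 24−13=11 → l
x(23): 23−13=10 → k

nlk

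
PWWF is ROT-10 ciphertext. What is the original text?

P(15): 15−10=5 → F
W(22): 22−10=12 → M
W(22): 22−10=12 → M
F(5): 5−10=-5≡21 → V

FMMV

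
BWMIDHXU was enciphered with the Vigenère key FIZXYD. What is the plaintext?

WONLFESM

Repeat the key across the ciphertext: FIZXYDFI
B(1)−F(5): -4≡22 → W
W(22)−I(8): 14 → O
M(12)−Z(25): -13≡13 → N
I(8)−X(23): -15≡11 → L
D(3)−Y(24): -21≡5 → F
H(7)−D(3): 4 → E
X(23)−F(5): 18 → S
U(20)−I(8): 12 → M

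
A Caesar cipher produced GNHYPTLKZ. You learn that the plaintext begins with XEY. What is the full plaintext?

From the crib: G(6)−X(23)=-17≡9, so the shift is 9.
Subtract 9 from each ciphertext letter:
G(6): 6−9=-3≡23 → X
N(13): 13−9=4 → E
H(7): 7−9=-2≡24 → Y
Y(24): 24−9=15 → P
P(15): 15−9=6 → G
T(19): 19−9=10 → K
L(11): 11−9=2 → C
K(10): 10−9=1 → B
Z(25): 25−9=16 → Q

XEYPGKCBQ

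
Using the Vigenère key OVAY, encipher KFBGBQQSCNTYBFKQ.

YABEPLQQQITWPAKO

Repeat the key across the message: OVAYOVAYOVAYOVAY
K(10)+O(14): 24 → Y
F(5)+V(21): 26≡0 → A
B(1)+A(0): 1 → B
G(6)+Y(24): 30≡4 → E
B(1)+O(14): 15 → P
Q(16)+V(21): 37≡11 → L
Q(16)+A(0): 16 → Q
S(18)+Y(24): 42≡16 → Q
C(2)+O(14): 16 → Q
N(13)+V(21): 34≡8 → I
T(19)+A(0): 19 → T
Y(24)+Y(24): 48≡22 → W
B(1)+O(14): 15 → P
F(5)+V(21): 26≡0 → A
K(10)+A(0): 10 → K
Q(16)+Y(24): 40≡14 → O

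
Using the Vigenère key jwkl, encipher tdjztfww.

cztkcbgh

Repeat the key across the message: jwkljwkl
t(19)+j(9): 28≡2 → c
d(3)+w(22): 25 → z
j(9)+k(10): 19 → t
z(25)+l(11): 36≡10 → k
t(19)+j(9): 28≡2 → c
f(5)+w(22): 27≡1 → b
w(22)+k(10): 32≡6 → g
w(22)+l(11): 33≡7 → h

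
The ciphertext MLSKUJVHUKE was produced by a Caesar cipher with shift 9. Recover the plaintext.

M(12): 12−9=3 → D
L(11): 11−9=2 → C
S(18): 18−9=9 → J
K(10): 10−9=1 → B
U(20): 20−9=11 → L
J(9): 9−9=0 → A
V(21): 21−9=12 → M
H(7): 7−9=-2≡24 → Y
U(20): 20−9=11 → L
K(10): 10−9=1 → B
E(4): 4−9=-5≡21 → V

DCJBLAMYLBV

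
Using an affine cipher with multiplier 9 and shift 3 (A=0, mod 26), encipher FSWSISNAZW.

F(5): 9·5+3=48≡22 → W
S(18): 9·18+3=165≡9 → J
W(22): 9·22+3=201≡19 → T
S(18): 9·18+3=165≡9 → J
I(8): 9·8+3=75≡23 → X
S(18): 9·18+3=165≡9 → J
N(13): 9·13+3=120≡16 → Q
A(0): 9·0+3=3 → D
Z(25): 9·25+3=228≡20 → U
W(22): 9·22+3=201≡19 → T

WJTJXJQDUT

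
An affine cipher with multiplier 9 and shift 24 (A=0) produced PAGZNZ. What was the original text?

ZGYDTD

The inverse of 9 mod 26 is 3, since 9·3=27≡1. Apply D(y)=3·(y−24) mod 26:
P(15): 3·(15−24)=-27≡25 → Z
A(0): 3·(0−24)=-72≡6 → G
G(6): 3·(6−24)=-54≡24 → Y
Z(25): 3·(25−24)=3 → D
N(13): 3·(13−24)=-33≡19 → T
Z(25): 3·(25−24)=3 → D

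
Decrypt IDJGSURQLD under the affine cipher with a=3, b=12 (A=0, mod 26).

The inverse of 3 mod 26 is 9, since 3·9=27≡1. Apply D(y)=9·(y−12) mod 26:
I(8): 9·(8−12)=-36≡16 → Q
D(3): 9·(3−12)=-81≡23 → X
J(9): 9·(9−12)=-27≡25 → Z
G(6): 9·(6−12)=-54≡24 → Y
S(18): 9·(18−12)=54≡2 → C
U(20): 9·(20−12)=72≡20 → U
R(17): 9·(17−12)=45≡19 → T
Q(16): 9·(16−12)=36≡10 → K
L(11): 9·(11−12)=-9≡17 → R
D(3): 9·(3−12)=-81≡23 → X

QXZYCUTKRX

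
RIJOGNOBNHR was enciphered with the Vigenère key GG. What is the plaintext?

Repeat the key across the ciphertext: GGGGGGGGGGG
R(17)−G(6): 11 → L
I(8)−G(6): 2 → C
J(9)−G(6): 3 → D
O(14)−G(6): 8 → I
G(6)−G(6): 0 → A
N(13)−G(6): 7 → H
O(14)−G(6): 8 → I
B(1)−G(6): -5≡21 → V
N(13)−G(6): 7 → H
H(7)−G(6): 1 → B
R(17)−G(6): 11 → L

LCDIAHIVHBL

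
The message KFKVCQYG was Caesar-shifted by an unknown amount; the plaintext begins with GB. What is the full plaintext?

From the crib: K(10)−G(6)=4, so the shift is 4.
Subtract 4 from each ciphertext letter:
K(10): 10−4=6 → G
F(5): 5−4=1 → B
K(10): 10−4=6 → G
V(21): 21−4=17 → R
C(2): 2−4=-2≡24 → Y
Q(16): 16−4=12 → M
Y(24): 24−4=20 → U
G(6): 6−4=2 → C

GBGRYMUC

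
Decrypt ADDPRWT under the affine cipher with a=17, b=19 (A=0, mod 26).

The inverse of 17 mod 26 is 23, since 17·23=391≡1. Apply D(y)=23·(y−19) mod 26:
A(0): 23·(0−19)=-437≡5 → F
D(3): 23·(3−19)=-368≡22 → W
D(3): 23·(3−19)=-368≡22 → W
P(15): 23·(15−19)=-92≡12 → M
R(17): 23·(17−19)=-46≡6 → G
W(22): 23·(22−19)=69≡17 → R
T(19): 23·(19−19)=0 → A

FWWMGRA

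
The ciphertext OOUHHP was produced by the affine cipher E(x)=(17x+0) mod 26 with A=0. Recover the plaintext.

The inverse of 17 mod 26 is 23, since 17·23=391≡1. Apply D(y)=23·(y−0) mod 26:
O(14): 23·(14−0)=322≡10 → K
O(14): 23·(14−0)=322≡10 → K
U(20): 23·(20−0)=460≡18 → S
H(7): 23·(7−0)=161≡5 → F
H(7): 23·(7−0)=161≡5 → F
P(15): 23·(15−0)=345≡7 → H

KKSFFH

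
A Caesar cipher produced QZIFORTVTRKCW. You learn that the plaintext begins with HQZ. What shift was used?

From the crib: Q(16)−H(7)=9, so the shift is 9.

9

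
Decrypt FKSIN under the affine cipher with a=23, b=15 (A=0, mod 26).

The inverse of 23 mod 26 is 17, since 23·17=391≡1. Apply D(y)=17·(y−15) mod 26:
F(5): 17·(5−15)=-170≡12 → M
K(10): 17·(10−15)=-85≡19 → T
S(18): 17·(18−15)=51≡25 → Z
I(8): 17·(8−15)=-119≡11 → L
N(13): 17·(13−15)=-34≡18 → S

MTZLS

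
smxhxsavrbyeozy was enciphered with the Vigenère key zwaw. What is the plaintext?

Repeat the key across the ciphertext: zwawzwawzwawzwa
s(18)−z(25): -7≡19 → t
m(12)−w(22): -10≡16 → q
x(23)−a(0): 23 → x
h(7)−w(22): -15≡11 → l
x(23)−z(25): -2≡24 → y
s(18)−w(22): -4≡22 → w
a(0)−a(0): 0 → a
v(21)−w(22): -1≡25 → z
r(17)−z(25): -8≡18 → s
b(1)−w(22): -21≡5 → f
y(24)−a(0): 24 → y
e(4)−w(22): -18≡8 → i
o(14)−z(25): -11≡15 → p
z(25)−w(22): 3 → d
y(24)−a(0): 24 → y

tqxlywazsfyipdy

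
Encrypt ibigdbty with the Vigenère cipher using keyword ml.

umurpmfj

Repeat the key across the message: mlmlmlml
i(8)+m(12): 20 → u
b(1)+l(11): 12 → m
i(8)+m(12): 20 → u
g(6)+l(11): 17 → r
d(3)+m(12): 15 → p
b(1)+l(11): 12 → m
t(19)+m(12): 31≡5 → f
y(24)+l(11): 35≡9 → j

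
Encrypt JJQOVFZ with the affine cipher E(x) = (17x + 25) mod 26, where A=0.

WWLDSGI

J(9): 17·9+25=178≡22 → W
J(9): 17·9+25=178≡22 → W
Q(16): 17·16+25=297≡11 → L
O(14): 17·14+25=263≡3 → D
V(21): 17·21+25=382≡18 → S
F(5): 17·5+25=110≡6 → G
Z(25): 17·25+25=450≡8 → I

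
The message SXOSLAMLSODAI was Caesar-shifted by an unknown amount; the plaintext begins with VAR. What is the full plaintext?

From the crib: S(18)−V(21)=-3≡23, so the shift is 23.
Subtract 23 from each ciphertext letter:
S(18): 18−23=-5≡21 → V
X(23): 23−23=0 → A
O(14): 14−23=-9≡17 → R
S(18): 18−23=-5≡21 → V
L(11): 11−23=-12≡14 → O
A(0): 0−23=-23≡3 → D
M(12): 12−23=-11≡15 → P
L(11): 11−23=-12≡14 → O
S(18): 18−23=-5≡21 → V
O(14): 14−23=-9≡17 → R
D(3): 3−23=-20≡6 → G
A(0): 0−23=-23≡3 → D
I(8): 8−23=-15≡11 → L

VARVODPOVRGDL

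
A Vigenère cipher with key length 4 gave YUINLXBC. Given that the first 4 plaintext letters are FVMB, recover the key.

TZWM

Subtract each crib letter from the matching ciphertext letter (mod 26):
Y(24)−F(5)=19 → T
U(20)−V(21)=-1≡25 → Z
I(8)−M(12)=-4≡22 → W
N(13)−B(1)=12 → M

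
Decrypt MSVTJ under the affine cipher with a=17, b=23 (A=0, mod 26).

The inverse of 17 mod 26 is 23, since 17·23=391≡1. Apply D(y)=23·(y−23) mod 26:
M(12): 23·(12−23)=-253≡7 → H
S(18): 23·(18−23)=-115≡15 → P
V(21): 23·(21−23)=-46≡6 → G
T(19): 23·(19−23)=-92≡12 → M
J(9): 23·(9−23)=-322≡16 → Q

HPGMQ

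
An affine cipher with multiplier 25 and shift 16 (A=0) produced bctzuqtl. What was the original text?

The inverse of 25 mod 26 is 25, since 25·25=625≡1. Apply D(y)=25·(y−16) mod 26:
b(1): 25·(1−16)=-375≡15 → p
c(2): 25·(2−16)=-350≡14 → o
t(19): 25·(19−16)=75≡23 → x
z(25): 25·(25−16)=225≡17 → r
u(20): 25·(20−16)=100≡22 → w
q(16): 25·(16−16)=0 → a
t(19): 25·(19−16)=75≡23 → x
l(11): 25·(11−16)=-125≡5 → f

poxrwaxf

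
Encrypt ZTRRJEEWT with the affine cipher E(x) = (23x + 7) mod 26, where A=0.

Z(25): 23·25+7=582≡10 → K
T(19): 23·19+7=444≡2 → C
R(17): 23·17+7=398≡8 → I
R(17): 23·17+7=398≡8 → I
J(9): 23·9+7=214≡6 → G
E(4): 23·4+7=99≡21 → V
E(4): 23·4+7=99≡21 → V
W(22): 23·22+7=513≡19 → T
T(19): 23·19+7=444≡2 → C

KCIIGVVTC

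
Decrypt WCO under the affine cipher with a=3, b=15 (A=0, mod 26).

LNR

The inverse of 3 mod 26 is 9, since 3·9=27≡1. Apply D(y)=9·(y−15) mod 26:
W(22): 9·(22−15)=63≡11 → L
C(2): 9·(2−15)=-117≡13 → N
O(14): 9·(14−15)=-9≡17 → R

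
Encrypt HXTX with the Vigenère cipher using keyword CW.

JTVT

Repeat the key across the message: CWCW
H(7)+C(2): 9 → J
X(23)+W(22): 45≡19 → T
T(19)+C(2): 21 → V
X(23)+W(22): 45≡19 → T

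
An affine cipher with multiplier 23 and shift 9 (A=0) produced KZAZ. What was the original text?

The inverse of 23 mod 26 is 17, since 23·17=391≡1. Apply D(y)=17·(y−9) mod 26:
K(10): 17·(10−9)=17 → R
Z(25): 17·(25−9)=272≡12 → M
A(0): 17·(0−9)=-153≡3 → D
Z(25): 17·(25−9)=272≡12 → M

RMDM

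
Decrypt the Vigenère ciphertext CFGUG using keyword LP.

Repeat the key across the ciphertext: LPLPL
C(2)−L(11): -9≡17 → R
F(5)−P(15): -10≡16 → Q
G(6)−L(11): -5≡21 → V
U(20)−P(15): 5 → F
G(6)−L(11): -5≡21 → V

RQVFV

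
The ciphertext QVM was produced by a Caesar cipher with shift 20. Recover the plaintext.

WBS

Q(16): 16−20=-4≡22 → W
V(21): 21−20=1 → B
M(12): 12−20=-8≡18 → S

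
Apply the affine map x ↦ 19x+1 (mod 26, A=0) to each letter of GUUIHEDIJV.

LRRXEZGXQK

G(6): 19·6+1=115≡11 → L
U(20): 19·20+1=381≡17 → R
U(20): 19·20+1=381≡17 → R
I(8): 19·8+1=153≡23 → X
H(7): 19·7+1=134≡4 → E
E(4): 19·4+1=77≡25 → Z
D(3): 19·3+1=58≡6 → G
I(8): 19·8+1=153≡23 → X
J(9): 19·9+1=172≡16 → Q
V(21): 19·21+1=400≡10 → K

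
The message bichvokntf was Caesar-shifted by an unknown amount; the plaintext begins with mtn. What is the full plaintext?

From the crib: b(1)−m(12)=-11≡15, so the shift is 15.
Subtract 15 from each ciphertext letter:
b(1): 1−15=-14≡12 → m
i(8): 8−15=-7≡19 → t
c(2): 2−15=-13≡13 → n
h(7): 7−15=-8≡18 → s
v(21): 21−15=6 → g
o(14): 14−15=-1≡25 → z
k(10): 10−15=-5≡21 → v
n(13): 13−15=-2≡24 → y
t(19): 19−15=4 → e
f(5): 5−15=-10≡16 → q

mtnsgzvyeq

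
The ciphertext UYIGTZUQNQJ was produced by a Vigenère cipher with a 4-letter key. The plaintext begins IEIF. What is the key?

Subtract each crib letter from the matching ciphertext letter (mod 26):
U(20)−I(8)=12 → M
Y(24)−E(4)=20 → U
I(8)−I(8)=0 → A
G(6)−F(5)=1 → B

MUAB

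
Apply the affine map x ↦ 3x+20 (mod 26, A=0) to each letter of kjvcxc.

k(10): 3·10+20=50≡24 → y
j(9): 3·9+20=47≡21 → v
v(21): 3·21+20=83≡5 → f
c(2): 3·2+20=26≡0 → a
x(23): 3·23+20=89≡11 → l
c(2): 3·2+20=26≡0 → a

yvfala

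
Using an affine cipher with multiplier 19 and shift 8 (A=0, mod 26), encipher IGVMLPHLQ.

I(8): 19·8+8=160≡4 → E
G(6): 19·6+8=122≡18 → S
V(21): 19·21+8=407≡17 → R
M(12): 19·12+8=236≡2 → C
L(11): 19·11+8=217≡9 → J
P(15): 19·15+8=293≡7 → H
H(7): 19·7+8=141≡11 → L
L(11): 19·11+8=217≡9 → J
Q(16): 19·16+8=312≡0 → A

ESRCJHLJA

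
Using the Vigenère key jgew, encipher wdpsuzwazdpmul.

fjtodfawijtidr

Repeat the key across the message: jgewjgewjgewjg
w(22)+j(9): 31≡5 → f
d(3)+g(6): 9 → j
p(15)+e(4): 19 → t
s(18)+w(22): 40≡14 → o
u(20)+j(9): 29≡3 → d
z(25)+g(6): 31≡5 → f
w(22)+e(4): 26≡0 → a
a(0)+w(22): 22 → w
z(25)+j(9): 34≡8 → i
d(3)+g(6): 9 → j
p(15)+e(4): 19 → t
m(12)+w(22): 34≡8 → i
u(20)+j(9): 29≡3 → d
l(11)+g(6): 17 → r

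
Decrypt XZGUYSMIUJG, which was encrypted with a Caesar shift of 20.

X(23): 23−20=3 → D
Z(25): 25−20=5 → F
G(6): 6−20=-14≡12 → M
U(20): 20−20=0 → A
Y(24): 24−20=4 → E
S(18): 18−20=-2≡24 → Y
M(12): 12−20=-8≡18 → S
I(8): 8−20=-12≡14 → O
U(20): 20−20=0 → A
J(9): 9−20=-11≡15 → P
G(6): 6−20=-14≡12 → M

DFMAEYSOAPM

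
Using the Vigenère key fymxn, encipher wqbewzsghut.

bonbjeqsehy

Repeat the key across the message: fymxnfymxnf
w(22)+f(5): 27≡1 → b
q(16)+y(24): 40≡14 → o
b(1)+m(12): 13 → n
e(4)+x(23): 27≡1 → b
w(22)+n(13): 35≡9 → j
z(25)+f(5): 30≡4 → e
s(18)+y(24): 42≡16 → q
g(6)+m(12): 18 → s
h(7)+x(23): 30≡4 → e
u(20)+n(13): 33≡7 → h
t(19)+f(5): 24 → y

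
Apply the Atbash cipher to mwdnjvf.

m(12) → n(13)
w(22) → d(3)
d(3) → w(22)
n(13) → m(12)
j(9) → q(16)
v(21) → e(4)
f(5) → u(20)

ndwmqeu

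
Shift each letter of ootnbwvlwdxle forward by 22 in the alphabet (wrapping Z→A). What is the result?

kkpjxsrhsztha

o(14): 14+22=36≡10 → k
o(14): 14+22=36≡10 → k
t(19): 19+22=41≡15 → p
n(13): 13+22=35≡9 → j
b(1): 1+22=23 → x
w(22): 22+22=44≡18 → s
v(21): 21+22=43≡17 → r
l(11): 11+22=33≡7 → h
w(22): 22+22=44≡18 → s
d(3): 3+22=25 → z
x(23): 23+22=45≡19 → t
l(11): 11+22=33≡7 → h
e(4): 4+22=26≡0 → a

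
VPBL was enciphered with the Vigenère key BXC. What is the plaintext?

Repeat the key across the ciphertext: BXCB
V(21)−B(1): 20 → U
P(15)−X(23): -8≡18 → S
B(1)−C(2): -1≡25 → Z
L(11)−B(1): 10 → K

USZK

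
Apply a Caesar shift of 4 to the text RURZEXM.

VYVDIBQ

R(17): 17+4=21 → V
U(20): 20+4=24 → Y
R(17): 17+4=21 → V
Z(25): 25+4=29≡3 → D
E(4): 4+4=8 → I
X(23): 23+4=27≡1 → B
M(12): 12+4=16 → Q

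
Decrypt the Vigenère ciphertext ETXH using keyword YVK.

Repeat the key across the ciphertext: YVKY
E(4)−Y(24): -20≡6 → G
T(19)−V(21): -2≡24 → Y
X(23)−K(10): 13 → N
H(7)−Y(24): -17≡9 → J

GYNJ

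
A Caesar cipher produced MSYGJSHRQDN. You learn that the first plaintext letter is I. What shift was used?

From the crib: M(12)−I(8)=4, so the shift is 4.

4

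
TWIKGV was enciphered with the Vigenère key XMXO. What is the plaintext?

WKLWJJ

Repeat the key across the ciphertext: XMXOXM
T(19)−X(23): -4≡22 → W
W(22)−M(12): 10 → K
I(8)−X(23): -15≡11 → L
K(10)−O(14): -4≡22 → W
G(6)−X(23): -17≡9 → J
V(21)−M(12): 9 → J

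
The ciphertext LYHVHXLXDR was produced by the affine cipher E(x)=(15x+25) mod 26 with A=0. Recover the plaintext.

GTEYEMGMCW

The inverse of 15 mod 26 is 7, since 15·7=105≡1. Apply D(y)=7·(y−25) mod 26:
L(11): 7·(11−25)=-98≡6 → G
Y(24): 7·(24−25)=-7≡19 → T
H(7): 7·(7−25)=-126≡4 → E
V(21): 7·(21−25)=-28≡24 → Y
H(7): 7·(7−25)=-126≡4 → E
X(23): 7·(23−25)=-14≡12 → M
L(11): 7·(11−25)=-98≡6 → G
X(23): 7·(23−25)=-14≡12 → M
D(3): 7·(3−25)=-154≡2 → C
R(17): 7·(17−25)=-56≡22 → W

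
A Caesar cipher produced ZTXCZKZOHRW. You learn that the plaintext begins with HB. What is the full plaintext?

HBFKHSHWPZE

From the crib: Z(25)−H(7)=18, so the shift is 18.
Subtract 18 from each ciphertext letter:
Z(25): 25−18=7 → H
T(19): 19−18=1 → B
X(23): 23−18=5 → F
C(2): 2−18=-16≡10 → K
Z(25): 25−18=7 → H
K(10): 10−18=-8≡18 → S
Z(25): 25−18=7 → H
O(14): 14−18=-4≡22 → W
H(7): 7−18=-11≡15 → P
R(17): 17−18=-1≡25 → Z
W(22): 22−18=4 → E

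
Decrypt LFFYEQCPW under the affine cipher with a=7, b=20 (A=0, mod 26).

The inverse of 7 mod 26 is 15, since 7·15=105≡1. Apply D(y)=15·(y−20) mod 26:
L(11): 15·(11−20)=-135≡21 → V
F(5): 15·(5−20)=-225≡9 → J
F(5): 15·(5−20)=-225≡9 → J
Y(24): 15·(24−20)=60≡8 → I
E(4): 15·(4−20)=-240≡20 → U
Q(16): 15·(16−20)=-60≡18 → S
C(2): 15·(2−20)=-270≡16 → Q
P(15): 15·(15−20)=-75≡3 → D
W(22): 15·(22−20)=30≡4 → E

VJJIUSQDE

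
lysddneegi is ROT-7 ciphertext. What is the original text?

l(11): 11−7=4 → e
y(24): 24−7=17 → r
s(18): 18−7=11 → l
d(3): 3−7=-4≡22 → w
d(3): 3−7=-4≡22 → w
n(13): 13−7=6 → g
e(4): 4−7=-3≡23 → x
e(4): 4−7=-3≡23 → x
g(6): 6−7=-1≡25 → z
i(8): 8−7=1 → b

erlwwgxxzb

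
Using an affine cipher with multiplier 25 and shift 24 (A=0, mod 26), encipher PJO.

JPK

P(15): 25·15+24=399≡9 → J
J(9): 25·9+24=249≡15 → P
O(14): 25·14+24=374≡10 → K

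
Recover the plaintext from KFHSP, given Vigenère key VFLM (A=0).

PAWGU

Repeat the key across the ciphertext: VFLMV
K(10)−V(21): -11≡15 → P
F(5)−F(5): 0 → A
H(7)−L(11): -4≡22 → W
S(18)−M(12): 6 → G
P(15)−V(21): -6≡20 → U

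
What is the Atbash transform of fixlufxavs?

urcofuczeh

f(5) → u(20)
i(8) → r(17)
x(23) → c(2)
l(11) → o(14)
u(20) → f(5)
f(5) → u(20)
x(23) → c(2)
a(0) → z(25)
v(21) → e(4)
s(18) → h(7)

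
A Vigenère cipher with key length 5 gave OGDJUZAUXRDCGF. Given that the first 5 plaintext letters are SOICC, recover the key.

Subtract each crib letter from the matching ciphertext letter (mod 26):
O(14)−S(18)=-4≡22 → W
G(6)−O(14)=-8≡18 → S
D(3)−I(8)=-5≡21 → V
J(9)−C(2)=7 → H
U(20)−C(2)=18 → S

WSVHS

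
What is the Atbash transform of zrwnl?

z(25) → a(0)
r(17) → i(8)
w(22) → d(3)
n(13) → m(12)
l(11) → o(14)

aidmo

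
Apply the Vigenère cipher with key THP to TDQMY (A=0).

Repeat the key across the message: THPTH
T(19)+T(19): 38≡12 → M
D(3)+H(7): 10 → K
Q(16)+P(15): 31≡5 → F
M(12)+T(19): 31≡5 → F
Y(24)+H(7): 31≡5 → F

MKFFF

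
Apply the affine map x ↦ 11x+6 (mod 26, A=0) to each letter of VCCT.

V(21): 11·21+6=237≡3 → D
C(2): 11·2+6=28≡2 → C
C(2): 11·2+6=28≡2 → C
T(19): 11·19+6=215≡7 → H

DCCH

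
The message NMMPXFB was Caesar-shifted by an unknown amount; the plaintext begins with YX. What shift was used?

From the crib: N(13)−Y(24)=-11≡15, so the shift is 15.

15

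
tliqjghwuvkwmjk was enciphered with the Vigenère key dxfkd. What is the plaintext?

qodggdkrkshzhzh

Repeat the key across the ciphertext: dxfkddxfkddxfkd
t(19)−d(3): 16 → q
l(11)−x(23): -12≡14 → o
i(8)−f(5): 3 → d
q(16)−k(10): 6 → g
j(9)−d(3): 6 → g
g(6)−d(3): 3 → d
h(7)−x(23): -16≡10 → k
w(22)−f(5): 17 → r
u(20)−k(10): 10 → k
v(21)−d(3): 18 → s
k(10)−d(3): 7 → h
w(22)−x(23): -1≡25 → z
m(12)−f(5): 7 → h
j(9)−k(10): -1≡25 → z
k(10)−d(3): 7 → h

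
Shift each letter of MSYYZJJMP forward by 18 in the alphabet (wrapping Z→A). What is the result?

M(12): 12+18=30≡4 → E
S(18): 18+18=36≡10 → K
Y(24): 24+18=42≡16 → Q
Y(24): 24+18=42≡16 → Q
Z(25): 25+18=43≡17 → R
J(9): 9+18=27≡1 → B
J(9): 9+18=27≡1 → B
M(12): 12+18=30≡4 → E
P(15): 15+18=33≡7 → H

EKQQRBBEH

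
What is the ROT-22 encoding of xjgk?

x(23): 23+22=45≡19 → t
j(9): 9+22=31≡5 → f
g(6): 6+22=28≡2 → c
k(10): 10+22=32≡6 → g

tfcg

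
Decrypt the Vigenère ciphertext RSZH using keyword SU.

ZYHN

Repeat the key across the ciphertext: SUSU
R(17)−S(18): -1≡25 → Z
S(18)−U(20): -2≡24 → Y
Z(25)−S(18): 7 → H
H(7)−U(20): -13≡13 → N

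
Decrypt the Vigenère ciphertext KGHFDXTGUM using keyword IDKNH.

CDXSWPQWHF

Repeat the key across the ciphertext: IDKNHIDKNH
K(10)−I(8): 2 → C
G(6)−D(3): 3 → D
H(7)−K(10): -3≡23 → X
F(5)−N(13): -8≡18 → S
D(3)−H(7): -4≡22 → W
X(23)−I(8): 15 → P
T(19)−D(3): 16 → Q
G(6)−K(10): -4≡22 → W
U(20)−N(13): 7 → H
M(12)−H(7): 5 → F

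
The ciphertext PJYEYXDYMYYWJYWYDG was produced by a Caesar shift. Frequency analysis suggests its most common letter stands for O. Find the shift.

The most frequent ciphertext letter is Y (appears 7 times).
Y is position 24; O is position 14.
Shift = 10.

10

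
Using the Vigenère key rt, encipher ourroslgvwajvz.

Repeat the key across the message: rtrtrtrtrtrtrt
o(14)+r(17): 31≡5 → f
u(20)+t(19): 39≡13 → n
r(17)+r(17): 34≡8 → i
r(17)+t(19): 36≡10 → k
o(14)+r(17): 31≡5 → f
s(18)+t(19): 37≡11 → l
l(11)+r(17): 28≡2 → c
g(6)+t(19): 25 → z
v(21)+r(17): 38≡12 → m
w(22)+t(19): 41≡15 → p
a(0)+r(17): 17 → r
j(9)+t(19): 28≡2 → c
v(21)+r(17): 38≡12 → m
z(25)+t(19): 44≡18 → s

fnikflczmprcms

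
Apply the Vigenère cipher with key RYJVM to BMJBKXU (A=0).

SKSWWOS

Repeat the key across the message: RYJVMRY
B(1)+R(17): 18 → S
M(12)+Y(24): 36≡10 → K
J(9)+J(9): 18 → S
B(1)+V(21): 22 → W
K(10)+M(12): 22 → W
X(23)+R(17): 40≡14 → O
U(20)+Y(24): 44≡18 → S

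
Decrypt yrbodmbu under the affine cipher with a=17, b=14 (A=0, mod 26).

wrnahgni

The inverse of 17 mod 26 is 23, since 17·23=391≡1. Apply D(y)=23·(y−14) mod 26:
y(24): 23·(24−14)=230≡22 → w
r(17): 23·(17−14)=69≡17 → r
b(1): 23·(1−14)=-299≡13 → n
o(14): 23·(14−14)=0 → a
d(3): 23·(3−14)=-253≡7 → h
m(12): 23·(12−14)=-46≡6 → g
b(1): 23·(1−14)=-299≡13 → n
u(20): 23·(20−14)=138≡8 → i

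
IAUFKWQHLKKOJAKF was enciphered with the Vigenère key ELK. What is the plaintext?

EPKBZMMWBGZEFPAB

Repeat the key across the ciphertext: ELKELKELKELKELKE
I(8)−E(4): 4 → E
A(0)−L(11): -11≡15 → P
U(20)−K(10): 10 → K
F(5)−E(4): 1 → B
K(10)−L(11): -1≡25 → Z
W(22)−K(10): 12 → M
Q(16)−E(4): 12 → M
H(7)−L(11): -4≡22 → W
L(11)−K(10): 1 → B
K(10)−E(4): 6 → G
K(10)−L(11): -1≡25 → Z
O(14)−K(10): 4 → E
J(9)−E(4): 5 → F
A(0)−L(11): -11≡15 → P
K(10)−K(10): 0 → A
F(5)−E(4): 1 → B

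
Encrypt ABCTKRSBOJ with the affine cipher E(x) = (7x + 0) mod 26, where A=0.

A(0): 7·0+0=0 → A
B(1): 7·1+0=7 → H
C(2): 7·2+0=14 → O
T(19): 7·19+0=133≡3 → D
K(10): 7·10+0=70≡18 → S
R(17): 7·17+0=119≡15 → P
S(18): 7·18+0=126≡22 → W
B(1): 7·1+0=7 → H
O(14): 7·14+0=98≡20 → U
J(9): 7·9+0=63≡11 → L

AHODSPWHUL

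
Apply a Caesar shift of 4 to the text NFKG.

RJOK

N(13): 13+4=17 → R
F(5): 5+4=9 → J
K(10): 10+4=14 → O
G(6): 6+4=10 → K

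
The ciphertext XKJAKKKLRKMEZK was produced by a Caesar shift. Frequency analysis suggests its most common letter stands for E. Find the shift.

6

The most frequent ciphertext letter is K (appears 6 times).
K is position 10; E is position 4.
Shift = 6.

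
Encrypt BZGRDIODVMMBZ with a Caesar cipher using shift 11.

B(1): 1+11=12 → M
Z(25): 25+11=36≡10 → K
G(6): 6+11=17 → R
R(17): 17+11=28≡2 → C
D(3): 3+11=14 → O
I(8): 8+11=19 → T
O(14): 14+11=25 → Z
D(3): 3+11=14 → O
V(21): 21+11=32≡6 → G
M(12): 12+11=23 → X
M(12): 12+11=23 → X
B(1): 1+11=12 → M
Z(25): 25+11=36≡10 → K

MKRCOTZOGXXMK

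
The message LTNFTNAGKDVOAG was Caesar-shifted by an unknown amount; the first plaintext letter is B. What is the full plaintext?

From the crib: L(11)−B(1)=10, so the shift is 10.
Subtract 10 from each ciphertext letter:
L(11): 11−10=1 → B
T(19): 19−10=9 → J
N(13): 13−10=3 → D
F(5): 5−10=-5≡21 → V
T(19): 19−10=9 → J
N(13): 13−10=3 → D
A(0): 0−10=-10≡16 → Q
G(6): 6−10=-4≡22 → W
K(10): 10−10=0 → A
D(3): 3−10=-7≡19 → T
V(21): 21−10=11 → L
O(14): 14−10=4 → E
A(0): 0−10=-10≡16 → Q
G(6): 6−10=-4≡22 → W

BJDVJDQWATLEQW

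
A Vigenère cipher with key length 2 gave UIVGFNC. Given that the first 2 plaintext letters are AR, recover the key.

Subtract each crib letter from the matching ciphertext letter (mod 26):
U(20)−A(0)=20 → U
I(8)−R(17)=-9≡17 → R

UR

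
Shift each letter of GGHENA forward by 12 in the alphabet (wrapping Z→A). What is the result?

SSTQZM

G(6): 6+12=18 → S
G(6): 6+12=18 → S
H(7): 7+12=19 → T
E(4): 4+12=16 → Q
N(13): 13+12=25 → Z
A(0): 0+12=12 → M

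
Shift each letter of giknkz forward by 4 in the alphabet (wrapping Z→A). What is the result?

kmorod

g(6): 6+4=10 → k
i(8): 8+4=12 → m
k(10): 10+4=14 → o
n(13): 13+4=17 → r
k(10): 10+4=14 → o
z(25): 25+4=29≡3 → d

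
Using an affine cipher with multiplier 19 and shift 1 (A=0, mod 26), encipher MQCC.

VTNN

M(12): 19·12+1=229≡21 → V
Q(16): 19·16+1=305≡19 → T
C(2): 19·2+1=39≡13 → N
C(2): 19·2+1=39≡13 → N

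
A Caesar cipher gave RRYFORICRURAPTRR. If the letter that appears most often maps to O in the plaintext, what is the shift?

The most frequent ciphertext letter is R (appears 7 times).
R is position 17; O is position 14.
Shift = 3.

3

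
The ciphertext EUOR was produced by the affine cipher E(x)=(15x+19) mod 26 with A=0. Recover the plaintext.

The inverse of 15 mod 26 is 7, since 15·7=105≡1. Apply D(y)=7·(y−19) mod 26:
E(4): 7·(4−19)=-105≡25 → Z
U(20): 7·(20−19)=7 → H
O(14): 7·(14−19)=-35≡17 → R
R(17): 7·(17−19)=-14≡12 → M

ZHRM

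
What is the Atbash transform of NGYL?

MTBO

N(13) → M(12)
G(6) → T(19)
Y(24) → B(1)
L(11) → O(14)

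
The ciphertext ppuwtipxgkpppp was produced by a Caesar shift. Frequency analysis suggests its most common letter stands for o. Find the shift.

The most frequent ciphertext letter is p (appears 7 times).
p is position 15; o is position 14.
Shift = 1.

1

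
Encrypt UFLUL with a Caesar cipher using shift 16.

KVBKB

U(20): 20+16=36≡10 → K
F(5): 5+16=21 → V
L(11): 11+16=27≡1 → B
U(20): 20+16=36≡10 → K
L(11): 11+16=27≡1 → B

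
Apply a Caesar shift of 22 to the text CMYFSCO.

YIUBOYK

C(2): 2+22=24 → Y
M(12): 12+22=34≡8 → I
Y(24): 24+22=46≡20 → U
F(5): 5+22=27≡1 → B
S(18): 18+22=40≡14 → O
C(2): 2+22=24 → Y
O(14): 14+22=36≡10 → K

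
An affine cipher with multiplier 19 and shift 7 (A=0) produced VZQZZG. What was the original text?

The inverse of 19 mod 26 is 11, since 19·11=209≡1. Apply D(y)=11·(y−7) mod 26:
V(21): 11·(21−7)=154≡24 → Y
Z(25): 11·(25−7)=198≡16 → Q
Q(16): 11·(16−7)=99≡21 → V
Z(25): 11·(25−7)=198≡16 → Q
Z(25): 11·(25−7)=198≡16 → Q
G(6): 11·(6−7)=-11≡15 → P

YQVQQP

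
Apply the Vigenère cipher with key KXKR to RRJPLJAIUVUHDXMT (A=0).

BOTGVGKZESEYNUWK

Repeat the key across the message: KXKRKXKRKXKRKXKR
R(17)+K(10): 27≡1 → B
R(17)+X(23): 40≡14 → O
J(9)+K(10): 19 → T
P(15)+R(17): 32≡6 → G
L(11)+K(10): 21 → V
J(9)+X(23): 32≡6 → G
A(0)+K(10): 10 → K
I(8)+R(17): 25 → Z
U(20)+K(10): 30≡4 → E
V(21)+X(23): 44≡18 → S
U(20)+K(10): 30≡4 → E
H(7)+R(17): 24 → Y
D(3)+K(10): 13 → N
X(23)+X(23): 46≡20 → U
M(12)+K(10): 22 → W
T(19)+R(17): 36≡10 → K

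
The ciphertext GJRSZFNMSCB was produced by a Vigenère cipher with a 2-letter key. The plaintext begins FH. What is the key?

Subtract each crib letter from the matching ciphertext letter (mod 26):
G(6)−F(5)=1 → B
J(9)−H(7)=2 → C

BC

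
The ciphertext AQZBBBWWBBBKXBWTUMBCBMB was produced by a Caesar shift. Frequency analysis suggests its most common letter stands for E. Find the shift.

23

The most frequent ciphertext letter is B (appears 10 times).
B is position 1; E is position 4.
Shift = -3≡23.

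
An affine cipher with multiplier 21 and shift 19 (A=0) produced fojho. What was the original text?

ibcsb

The inverse of 21 mod 26 is 5, since 21·5=105≡1. Apply D(y)=5·(y−19) mod 26:
f(5): 5·(5−19)=-70≡8 → i
o(14): 5·(14−19)=-25≡1 → b
j(9): 5·(9−19)=-50≡2 → c
h(7): 5·(7−19)=-60≡18 → s
o(14): 5·(14−19)=-25≡1 → b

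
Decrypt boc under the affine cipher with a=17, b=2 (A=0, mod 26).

The inverse of 17 mod 26 is 23, since 17·23=391≡1. Apply D(y)=23·(y−2) mod 26:
b(1): 23·(1−2)=-23≡3 → d
o(14): 23·(14−2)=276≡16 → q
c(2): 23·(2−2)=0 → a

dqa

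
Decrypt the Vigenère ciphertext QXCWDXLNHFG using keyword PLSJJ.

Repeat the key across the ciphertext: PLSJJPLSJJP
Q(16)−P(15): 1 → B
X(23)−L(11): 12 → M
C(2)−S(18): -16≡10 → K
W(22)−J(9): 13 → N
D(3)−J(9): -6≡20 → U
X(23)−P(15): 8 → I
L(11)−L(11): 0 → A
N(13)−S(18): -5≡21 → V
H(7)−J(9): -2≡24 → Y
F(5)−J(9): -4≡22 → W
G(6)−P(15): -9≡17 → R

BMKNUIAVYWR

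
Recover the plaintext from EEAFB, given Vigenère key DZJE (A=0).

BFRBY

Repeat the key across the ciphertext: DZJED
E(4)−D(3): 1 → B
E(4)−Z(25): -21≡5 → F
A(0)−J(9): -9≡17 → R
F(5)−E(4): 1 → B
B(1)−D(3): -2≡24 → Y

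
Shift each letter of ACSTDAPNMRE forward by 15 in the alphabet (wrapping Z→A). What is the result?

PRHISPECBGT

A(0): 0+15=15 → P
C(2): 2+15=17 → R
S(18): 18+15=33≡7 → H
T(19): 19+15=34≡8 → I
D(3): 3+15=18 → S
A(0): 0+15=15 → P
P(15): 15+15=30≡4 → E
N(13): 13+15=28≡2 → C
M(12): 12+15=27≡1 → B
R(17): 17+15=32≡6 → G
E(4): 4+15=19 → T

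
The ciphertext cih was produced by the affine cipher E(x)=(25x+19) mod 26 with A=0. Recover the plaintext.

The inverse of 25 mod 26 is 25, since 25·25=625≡1. Apply D(y)=25·(y−19) mod 26:
c(2): 25·(2−19)=-425≡17 → r
i(8): 25·(8−19)=-275≡11 → l
h(7): 25·(7−19)=-300≡12 → m

rlm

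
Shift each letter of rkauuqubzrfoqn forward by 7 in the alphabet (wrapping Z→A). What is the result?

r(17): 17+7=24 → y
k(10): 10+7=17 → r
a(0): 0+7=7 → h
u(20): 20+7=27≡1 → b
u(20): 20+7=27≡1 → b
q(16): 16+7=23 → x
u(20): 20+7=27≡1 → b
b(1): 1+7=8 → i
z(25): 25+7=32≡6 → g
r(17): 17+7=24 → y
f(5): 5+7=12 → m
o(14): 14+7=21 → v
q(16): 16+7=23 → x
n(13): 13+7=20 → u

yrhbbxbigymvxu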